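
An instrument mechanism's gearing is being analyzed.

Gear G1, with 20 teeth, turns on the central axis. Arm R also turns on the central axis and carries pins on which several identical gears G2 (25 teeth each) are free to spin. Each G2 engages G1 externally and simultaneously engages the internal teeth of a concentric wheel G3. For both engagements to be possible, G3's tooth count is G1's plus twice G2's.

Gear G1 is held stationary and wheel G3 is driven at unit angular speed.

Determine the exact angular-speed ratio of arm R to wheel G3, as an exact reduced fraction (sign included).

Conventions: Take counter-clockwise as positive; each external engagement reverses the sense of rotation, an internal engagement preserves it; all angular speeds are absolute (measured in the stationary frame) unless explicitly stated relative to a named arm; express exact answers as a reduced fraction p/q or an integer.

topology: planetary set — G1 20T / G2 25T / G3 70T, arm = carrier (Willis)
ring teeth: 20 + 2·25 = 70
20(ω_sun−ω_arm) = −70(ω_ring−ω_arm),  ω_sun = 0, ω_ring = 1
20(0−ω_arm) = −70(1−ω_arm)  ⇒  90·ω_arm = 70  ⇒  ω_arm = 7/9
ω_out/ω_in = 7/9

7/9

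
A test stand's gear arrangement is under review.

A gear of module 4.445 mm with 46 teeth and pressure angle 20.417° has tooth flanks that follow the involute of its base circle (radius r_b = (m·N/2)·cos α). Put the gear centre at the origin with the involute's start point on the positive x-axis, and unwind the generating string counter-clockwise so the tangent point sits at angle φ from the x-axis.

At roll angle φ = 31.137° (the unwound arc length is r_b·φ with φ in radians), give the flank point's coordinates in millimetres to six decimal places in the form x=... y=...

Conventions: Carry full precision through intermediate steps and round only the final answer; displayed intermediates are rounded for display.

x=108.933031 y=4.976024

recognized (one wheel, involute flank): single-mesh tooth geometry, m = 4.445, N = 46
pitch radius r_p = m·N/2 = 4.445·46/2 = 102.235000
base radius r_b = r_p·cos α = 102.235000·cos 20.417° = 95.812446
roll angle φ = 31.137° = 0.54344317 rad
x = r_b·(cos φ + φ·sin φ) = 108.933031
y = r_b·(sin φ − φ·cos φ) = 4.976024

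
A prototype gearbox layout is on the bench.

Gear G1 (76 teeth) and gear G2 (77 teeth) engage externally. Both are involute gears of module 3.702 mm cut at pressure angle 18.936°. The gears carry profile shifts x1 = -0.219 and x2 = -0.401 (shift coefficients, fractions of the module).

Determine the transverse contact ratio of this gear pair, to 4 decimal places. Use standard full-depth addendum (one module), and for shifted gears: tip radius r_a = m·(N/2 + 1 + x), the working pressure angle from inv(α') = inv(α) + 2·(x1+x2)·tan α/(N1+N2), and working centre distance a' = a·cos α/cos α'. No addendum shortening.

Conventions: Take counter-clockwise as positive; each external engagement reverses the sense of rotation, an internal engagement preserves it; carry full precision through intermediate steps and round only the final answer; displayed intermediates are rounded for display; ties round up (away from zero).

recognized (one external pair, fixed centres): single-mesh tooth geometry, m = 3.702, N1 = 76, N2 = 77
base radii: r_b1 = 133.062847, r_b2 = 134.813674
tip radii: r_a1 = 143.567262, r_a2 = 144.744498
inv(α') = inv(18.936°) + 2·(-0.219-0.401)·tan α/(76+77) = 0.00980259  ⇒  α' = 17.46328°
a' = a·cos α / cos α' = 283.2030·cos 18.936°/cos 17.46328° = 280.819641
action lengths: √(r_a1²−r_b1²) = 53.905821, √(r_a2²−r_b2²) = 52.690066
base pitch p_b = π·m·cos α = 11.000770
CR = (53.905821 + 52.690066 − 280.819641·sin 17.46328°)/11.000770 = 2.029264
contact ratio ≈ 2.0293

2.0293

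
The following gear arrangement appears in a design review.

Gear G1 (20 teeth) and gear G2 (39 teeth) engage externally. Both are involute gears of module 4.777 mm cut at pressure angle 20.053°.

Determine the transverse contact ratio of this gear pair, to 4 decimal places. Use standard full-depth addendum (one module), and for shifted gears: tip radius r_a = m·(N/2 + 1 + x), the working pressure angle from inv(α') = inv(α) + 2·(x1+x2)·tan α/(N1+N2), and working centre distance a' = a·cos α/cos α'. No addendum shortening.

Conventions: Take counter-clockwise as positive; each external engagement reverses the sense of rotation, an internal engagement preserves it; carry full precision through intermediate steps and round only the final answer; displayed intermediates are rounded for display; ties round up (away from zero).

1.6305

single-mesh involute tooth geometry (20T engaging 39T at module 4.777)
base radii: r_b1 = 44.873984, r_b2 = 87.504269
tip radii: r_a1 = 52.547000, r_a2 = 97.928500
no profile shift: α' = α, a' = a
action lengths: √(r_a1²−r_b1²) = 27.340680, √(r_a2²−r_b2²) = 43.965828
base pitch p_b = π·m·cos α = 14.097578
CR = (27.340680 + 43.965828 − 140.921500·sin 20.05300°)/14.097578 = 1.630496
contact ratio ≈ 1.6305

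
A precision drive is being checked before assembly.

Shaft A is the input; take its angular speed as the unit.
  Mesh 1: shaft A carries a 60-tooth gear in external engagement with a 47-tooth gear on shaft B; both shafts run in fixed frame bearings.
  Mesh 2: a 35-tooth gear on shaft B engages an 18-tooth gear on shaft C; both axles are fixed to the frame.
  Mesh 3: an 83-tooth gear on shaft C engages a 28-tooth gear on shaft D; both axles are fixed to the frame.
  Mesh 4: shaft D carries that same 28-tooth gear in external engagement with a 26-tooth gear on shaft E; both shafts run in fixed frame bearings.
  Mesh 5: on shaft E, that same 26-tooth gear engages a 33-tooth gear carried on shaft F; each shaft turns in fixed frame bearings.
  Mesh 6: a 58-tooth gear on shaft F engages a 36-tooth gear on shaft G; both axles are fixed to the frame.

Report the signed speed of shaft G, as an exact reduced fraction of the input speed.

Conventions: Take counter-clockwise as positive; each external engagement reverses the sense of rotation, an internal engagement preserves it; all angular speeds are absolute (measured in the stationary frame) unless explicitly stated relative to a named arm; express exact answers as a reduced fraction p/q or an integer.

6-mesh fixed-axis compound train (all bearings frame-fixed)
mesh 1 [60T→47T]: |ω|/ω_in = 1×60/47 = 60/47, sense flips to −
mesh 2 [35T→18T]: |ω|/ω_in = (60/47)×35/18 = 350/141, sense flips to +
mesh 3 [83T→28T]: |ω|/ω_in = (350/141)×83/28 = 2075/282, sense flips to −
mesh 4 [28T→26T]: |ω|/ω_in = (2075/282)×28/26 = 14525/1833, sense flips to +
mesh 5 [26T→33T]: |ω|/ω_in = (14525/1833)×26/33 = 29050/4653, sense flips to −
mesh 6 [58T→36T]: |ω|/ω_in = (29050/4653)×58/36 = 421225/41877, sense flips to +
signed output speed (× input speed) = 421225/41877

421225/41877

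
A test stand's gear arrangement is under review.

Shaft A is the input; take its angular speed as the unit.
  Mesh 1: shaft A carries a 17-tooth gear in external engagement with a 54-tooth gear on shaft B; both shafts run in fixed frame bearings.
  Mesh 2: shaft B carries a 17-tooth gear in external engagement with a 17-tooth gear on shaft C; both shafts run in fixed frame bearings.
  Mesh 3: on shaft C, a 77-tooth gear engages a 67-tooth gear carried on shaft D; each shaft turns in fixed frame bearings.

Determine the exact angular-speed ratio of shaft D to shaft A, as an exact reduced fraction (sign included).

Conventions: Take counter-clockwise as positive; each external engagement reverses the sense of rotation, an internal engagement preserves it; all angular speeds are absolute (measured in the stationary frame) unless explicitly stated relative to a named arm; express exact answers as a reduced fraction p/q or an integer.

-1309/3618

class = fixed-axis compound train [3 meshes; 3 ratios multiply, 3 sense flips]
mesh 1 [17T→54T]: running ratio 17/54, sense −
mesh 2 [17T→17T]: running ratio 17/54, sense +
mesh 3 [77T→67T]: running ratio 1309/3618, sense −
ω_out/ω_in = -1309/3618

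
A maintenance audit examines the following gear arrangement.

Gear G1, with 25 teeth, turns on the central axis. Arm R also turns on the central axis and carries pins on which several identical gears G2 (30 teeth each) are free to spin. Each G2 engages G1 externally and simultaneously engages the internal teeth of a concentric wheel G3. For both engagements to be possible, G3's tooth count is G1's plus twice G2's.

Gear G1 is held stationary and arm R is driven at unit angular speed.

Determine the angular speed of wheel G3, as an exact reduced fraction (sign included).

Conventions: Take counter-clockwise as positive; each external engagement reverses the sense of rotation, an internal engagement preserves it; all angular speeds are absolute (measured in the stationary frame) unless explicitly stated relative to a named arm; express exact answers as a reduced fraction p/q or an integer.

22/17

class = planetary set [G3 = 25+2·30 = 85; Willis about the carrier]
ring teeth: 25 + 2·30 = 85
25(ω_sun−ω_arm) = −85(ω_ring−ω_arm),  ω_sun = 0, ω_arm = 1
ω_ring = 1 − (25/85)(0−1) = 22/17
exact speed ratio = 22/17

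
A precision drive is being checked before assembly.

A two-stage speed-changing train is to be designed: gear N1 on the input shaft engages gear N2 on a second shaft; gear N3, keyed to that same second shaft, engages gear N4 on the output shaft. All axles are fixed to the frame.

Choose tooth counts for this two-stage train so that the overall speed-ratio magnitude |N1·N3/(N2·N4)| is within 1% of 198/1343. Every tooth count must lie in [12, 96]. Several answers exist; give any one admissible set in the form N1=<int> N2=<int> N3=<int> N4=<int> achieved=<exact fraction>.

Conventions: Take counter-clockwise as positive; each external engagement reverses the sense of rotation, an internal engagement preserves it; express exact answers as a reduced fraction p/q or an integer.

N1=12 N2=34 N3=33 N4=79 achieved=198/1343

2-stage fixed-axis compound train for ratio 198/1343
target = 198/1343 in lowest terms: an exact hit needs N1·N3 = k·198 and N2·N4 = k·1343 for one integer k, every count in [12, 96]; additionally prefer no 1:1 stage (N1 ≠ N2, N3 ≠ N4)
k = 1: no 1:1-free in-range split of k·198 and k·1343 into factor pairs; take k = 2
k = 2: N1·N3 = 396 = 12·33, N2·N4 = 2686 = 34·79
achieved = 12·33/(34·79) = 198/1343; |achieved − target| = 0 ≤ 99/67150 ✓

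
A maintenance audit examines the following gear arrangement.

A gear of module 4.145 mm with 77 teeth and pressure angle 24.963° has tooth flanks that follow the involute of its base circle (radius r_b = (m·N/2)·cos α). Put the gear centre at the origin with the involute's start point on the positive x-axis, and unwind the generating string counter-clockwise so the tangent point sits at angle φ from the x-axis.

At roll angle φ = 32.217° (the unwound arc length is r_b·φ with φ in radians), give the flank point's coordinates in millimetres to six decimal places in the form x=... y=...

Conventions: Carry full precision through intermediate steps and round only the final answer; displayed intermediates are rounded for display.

x=165.769160 y=8.305465

topology: single-mesh involute geometry — m = 4.145, N = 77
pitch radius r_p = m·N/2 = 4.145·77/2 = 159.582500
base radius r_b = r_p·cos α = 159.582500·cos 24.963° = 144.674385
roll angle φ = 32.217° = 0.56229273 rad
x = r_b·(cos φ + φ·sin φ) = 165.769160
y = r_b·(sin φ − φ·cos φ) = 8.305465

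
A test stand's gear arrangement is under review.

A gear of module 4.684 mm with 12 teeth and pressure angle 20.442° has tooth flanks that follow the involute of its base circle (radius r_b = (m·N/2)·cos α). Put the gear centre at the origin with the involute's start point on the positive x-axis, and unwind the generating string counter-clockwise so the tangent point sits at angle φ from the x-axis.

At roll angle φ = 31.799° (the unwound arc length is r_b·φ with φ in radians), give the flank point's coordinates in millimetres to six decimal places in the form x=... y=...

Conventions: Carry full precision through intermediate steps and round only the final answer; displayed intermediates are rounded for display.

x=30.082927 y=1.454904

class = single-mesh tooth geometry [base-circle involute, m = 4.684, 12T]
pitch radius r_p = m·N/2 = 4.684·12/2 = 28.104000
base radius r_b = r_p·cos α = 28.104000·cos 20.442° = 26.334185
roll angle φ = 31.799° = 0.55499725 rad
x = r_b·(cos φ + φ·sin φ) = 30.082927
y = r_b·(sin φ − φ·cos φ) = 1.454904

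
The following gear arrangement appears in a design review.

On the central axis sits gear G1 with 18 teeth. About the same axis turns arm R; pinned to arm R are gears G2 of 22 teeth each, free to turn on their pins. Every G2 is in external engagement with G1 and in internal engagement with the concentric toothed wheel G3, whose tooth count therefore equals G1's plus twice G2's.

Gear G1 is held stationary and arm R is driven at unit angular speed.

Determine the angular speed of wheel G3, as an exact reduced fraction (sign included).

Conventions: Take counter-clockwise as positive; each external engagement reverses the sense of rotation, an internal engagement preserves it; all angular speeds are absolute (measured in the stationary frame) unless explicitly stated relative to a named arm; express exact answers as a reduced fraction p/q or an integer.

40/31

planetary set (18T centre, 22T on arm, 62T internal) — Willis relation
ring teeth: 18 + 2·22 = 62
18(ω_sun−ω_arm) = −62(ω_ring−ω_arm),  ω_sun = 0, ω_arm = 1
ω_ring = 1 − (18/62)(0−1) = 40/31
exact speed ratio = 40/31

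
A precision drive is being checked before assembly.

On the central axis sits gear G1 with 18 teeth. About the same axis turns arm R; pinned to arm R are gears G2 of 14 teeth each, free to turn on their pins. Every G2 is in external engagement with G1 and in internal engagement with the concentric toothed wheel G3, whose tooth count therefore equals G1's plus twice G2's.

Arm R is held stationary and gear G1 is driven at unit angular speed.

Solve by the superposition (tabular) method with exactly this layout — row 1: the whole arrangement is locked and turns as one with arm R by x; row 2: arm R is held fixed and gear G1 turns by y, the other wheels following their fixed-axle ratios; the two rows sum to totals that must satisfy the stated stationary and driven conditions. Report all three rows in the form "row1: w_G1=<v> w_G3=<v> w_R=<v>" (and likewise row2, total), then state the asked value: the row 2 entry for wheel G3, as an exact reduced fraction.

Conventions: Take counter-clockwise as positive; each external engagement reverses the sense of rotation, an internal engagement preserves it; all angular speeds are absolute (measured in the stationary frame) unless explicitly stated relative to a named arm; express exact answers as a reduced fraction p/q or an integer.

topology: planetary set — G1 18T / G2 14T / G3 46T, arm = carrier (Willis)
row 1: whole set turns with the arm by x
row 2 — arm fixed, fixed-axis ratios: sun y, ring −(18/46)·y, arm 0
boundary: total ω_arm = x = 0 and total ω_sun = x + y = 1  ⇒  y = 1, x = 0
row 2 ring = −(18/46)·1 = -9/23
totals (row 1 + row 2): sun 0 + 1 = 1, ring 0 + (-9/23) = -9/23, arm 0 + 0 = 0
asked cell (row2, ring) = -9/23

row1: w_G1=0 w_G3=0 w_R=0
row2: w_G1=1 w_G3=-9/23 w_R=0
total: w_G1=1 w_G3=-9/23 w_R=0
asked value: -9/23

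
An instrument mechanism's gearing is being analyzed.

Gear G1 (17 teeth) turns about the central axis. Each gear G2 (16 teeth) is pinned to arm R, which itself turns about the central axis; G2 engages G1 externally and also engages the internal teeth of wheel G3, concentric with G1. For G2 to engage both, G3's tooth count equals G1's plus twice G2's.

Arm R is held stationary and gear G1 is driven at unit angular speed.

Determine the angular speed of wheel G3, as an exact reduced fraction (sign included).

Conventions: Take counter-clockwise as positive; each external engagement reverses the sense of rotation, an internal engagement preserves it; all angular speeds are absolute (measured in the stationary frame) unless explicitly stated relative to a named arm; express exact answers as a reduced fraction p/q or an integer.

class = planetary set [G3 = 17+2·16 = 49; Willis about the carrier]
ring teeth: 17 + 2·16 = 49
17(ω_sun−ω_arm) = −49(ω_ring−ω_arm),  ω_arm = 0, ω_sun = 1
ω_ring = 0 − (17/49)(1−0) = -17/49
exact speed ratio = -17/49

-17/49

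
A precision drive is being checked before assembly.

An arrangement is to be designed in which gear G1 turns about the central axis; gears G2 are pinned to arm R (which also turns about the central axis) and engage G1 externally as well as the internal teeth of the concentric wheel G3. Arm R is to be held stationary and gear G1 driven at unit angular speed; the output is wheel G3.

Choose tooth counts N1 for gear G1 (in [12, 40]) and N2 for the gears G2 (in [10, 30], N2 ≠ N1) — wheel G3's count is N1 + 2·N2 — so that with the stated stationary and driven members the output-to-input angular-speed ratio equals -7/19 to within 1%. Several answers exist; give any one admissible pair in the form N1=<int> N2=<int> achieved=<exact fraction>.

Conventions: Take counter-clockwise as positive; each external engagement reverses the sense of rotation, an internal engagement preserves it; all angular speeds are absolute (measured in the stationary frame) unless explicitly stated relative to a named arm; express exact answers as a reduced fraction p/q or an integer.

design class (target -7/19): planetary set
Willis with ω_arm = 0: ω_ring/ω_sun = −N1/N3; set equal to -7/19  ⇒  N3/N1 = −1/(-7/19) = 19/7
N3 = N1 + 2·N2  ⇒  N2/N1 = (N3/N1 − 1)/2 = (19/7 − 1)/2 = 6/7
smallest multiple with N1 ≥ 12 and N2 ≥ 10: k = 2  ⇒  N1 = 2·7 = 14, N2 = 2·6 = 12 (N1 ≤ 40, N2 ≤ 30, N2 ≠ N1 ✓), N3 = 14 + 2·12 = 38
check: −N1/N3 with N1 = 14, N3 = 38 gives -7/19; |achieved − target| = 0 ≤ 7/1900 ✓

N1=14 N2=12 achieved=-7/19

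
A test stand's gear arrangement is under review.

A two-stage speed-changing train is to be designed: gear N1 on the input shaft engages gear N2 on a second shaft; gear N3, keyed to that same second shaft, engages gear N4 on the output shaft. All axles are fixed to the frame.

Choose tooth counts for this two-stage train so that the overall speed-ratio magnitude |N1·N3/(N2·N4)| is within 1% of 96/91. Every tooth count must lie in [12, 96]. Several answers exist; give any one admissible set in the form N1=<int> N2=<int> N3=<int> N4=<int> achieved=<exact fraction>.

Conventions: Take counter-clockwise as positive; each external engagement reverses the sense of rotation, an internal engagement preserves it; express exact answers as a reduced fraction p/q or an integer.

N1=12 N2=13 N3=16 N4=14 achieved=96/91

2-stage fixed-axis compound train for ratio 96/91
target = 96/91 in lowest terms: an exact hit needs N1·N3 = k·96 and N2·N4 = k·91 for one integer k, every count in [12, 96]; additionally prefer no 1:1 stage (N1 ≠ N2, N3 ≠ N4)
k = 1: no 1:1-free in-range split of k·96 and k·91 into factor pairs; take k = 2
k = 2: N1·N3 = 192 = 12·16, N2·N4 = 182 = 13·14
achieved = 12·16/(13·14) = 96/91; |achieved − target| = 0 ≤ 24/2275 ✓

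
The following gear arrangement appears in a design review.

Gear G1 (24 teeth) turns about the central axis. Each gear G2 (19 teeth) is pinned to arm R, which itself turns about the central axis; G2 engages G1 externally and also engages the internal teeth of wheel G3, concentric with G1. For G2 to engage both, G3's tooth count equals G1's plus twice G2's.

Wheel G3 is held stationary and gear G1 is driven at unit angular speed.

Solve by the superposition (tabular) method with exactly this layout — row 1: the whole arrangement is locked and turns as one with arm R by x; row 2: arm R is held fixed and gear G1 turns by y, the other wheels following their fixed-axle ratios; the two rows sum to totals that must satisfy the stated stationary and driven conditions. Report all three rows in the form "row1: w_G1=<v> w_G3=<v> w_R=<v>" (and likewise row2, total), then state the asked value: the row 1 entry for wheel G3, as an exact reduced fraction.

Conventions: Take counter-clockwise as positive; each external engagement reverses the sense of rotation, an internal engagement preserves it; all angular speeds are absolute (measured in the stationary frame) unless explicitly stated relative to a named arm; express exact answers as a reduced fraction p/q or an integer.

recognized (axles ride arm R): planetary set, 24/19/62 teeth
superposition row 1 [locked train]: every member turns x
superposition row 2 [arm held]: sun y, ring −(24/62)·y, arm 0
boundary: total ω_ring = x − (24/62)·y = 0 and total ω_sun = x + y = 1  ⇒  y = 31/43, x = 12/43
row 2 ring = −(24/62)·31/43 = -12/43
totals (row 1 + row 2): sun 12/43 + 31/43 = 1, ring 12/43 + (-12/43) = 0, arm 12/43 + 0 = 12/43
asked cell (row1, ring) = 12/43

row1: w_G1=12/43 w_G3=12/43 w_R=12/43
row2: w_G1=31/43 w_G3=-12/43 w_R=0
total: w_G1=1 w_G3=0 w_R=12/43
asked value: 12/43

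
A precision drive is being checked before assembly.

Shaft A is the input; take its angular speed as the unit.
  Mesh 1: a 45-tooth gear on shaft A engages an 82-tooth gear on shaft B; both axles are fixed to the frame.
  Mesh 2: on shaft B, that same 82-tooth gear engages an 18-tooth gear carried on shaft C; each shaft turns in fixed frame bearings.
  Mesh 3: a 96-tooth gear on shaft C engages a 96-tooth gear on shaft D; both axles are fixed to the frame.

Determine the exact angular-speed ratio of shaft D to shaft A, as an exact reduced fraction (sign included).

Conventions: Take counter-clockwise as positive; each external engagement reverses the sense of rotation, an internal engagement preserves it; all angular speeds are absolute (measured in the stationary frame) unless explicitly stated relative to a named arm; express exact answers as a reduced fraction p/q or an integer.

-5/2

class = fixed-axis compound train [3 meshes; 3 ratios multiply, 3 sense flips]
mesh 1 [45T→82T]: running ratio 45/82, sense −
mesh 2 [82T→18T]: running ratio 5/2, sense +
mesh 3 [96T→96T]: running ratio 5/2, sense −
ω_out/ω_in = -5/2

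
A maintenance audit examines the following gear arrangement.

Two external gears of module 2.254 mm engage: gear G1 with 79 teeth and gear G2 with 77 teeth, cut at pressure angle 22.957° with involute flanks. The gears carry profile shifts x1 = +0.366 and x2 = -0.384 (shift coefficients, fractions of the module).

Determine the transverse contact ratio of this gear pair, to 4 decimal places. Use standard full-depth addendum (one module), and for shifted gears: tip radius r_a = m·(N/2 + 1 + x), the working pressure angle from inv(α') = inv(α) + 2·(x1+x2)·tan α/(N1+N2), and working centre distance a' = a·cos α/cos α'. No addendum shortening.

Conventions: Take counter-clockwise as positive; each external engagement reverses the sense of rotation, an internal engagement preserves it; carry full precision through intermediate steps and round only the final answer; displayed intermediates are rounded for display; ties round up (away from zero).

class = single-mesh tooth geometry [involute pair 79T × 77T, m = 2.254]
base radii: r_b1 = 81.981394, r_b2 = 79.905915
tip radii: r_a1 = 92.111964, r_a2 = 88.167464
inv(α') = inv(22.957°) + 2·(+0.366-0.384)·tan α/(79+77) = 0.02281640  ⇒  α' = 22.92574°
a' = a·cos α / cos α' = 175.8120·cos 22.957°/cos 22.92574° = 175.771402
action lengths: √(r_a1²−r_b1²) = 41.996012, √(r_a2²−r_b2²) = 37.263205
base pitch p_b = π·m·cos α = 6.520307
CR = (41.996012 + 37.263205 − 175.771402·sin 22.92574°)/6.520307 = 1.654772
contact ratio ≈ 1.6548

1.6548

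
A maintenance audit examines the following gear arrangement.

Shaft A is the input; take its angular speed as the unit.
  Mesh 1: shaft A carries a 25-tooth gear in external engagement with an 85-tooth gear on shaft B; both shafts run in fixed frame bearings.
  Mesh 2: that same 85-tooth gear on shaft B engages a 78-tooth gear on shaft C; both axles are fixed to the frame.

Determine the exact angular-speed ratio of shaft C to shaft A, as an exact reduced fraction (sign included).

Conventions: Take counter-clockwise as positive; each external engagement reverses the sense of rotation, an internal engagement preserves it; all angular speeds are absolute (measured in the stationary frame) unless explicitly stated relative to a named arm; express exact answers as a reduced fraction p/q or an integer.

class = fixed-axis compound train [2 meshes; 2 ratios multiply, 2 sense flips]
mesh 1 [25T→85T]: running ratio 5/17, sense −
mesh 2 [85T→78T]: running ratio 25/78, sense +
ω_out/ω_in = 25/78

25/78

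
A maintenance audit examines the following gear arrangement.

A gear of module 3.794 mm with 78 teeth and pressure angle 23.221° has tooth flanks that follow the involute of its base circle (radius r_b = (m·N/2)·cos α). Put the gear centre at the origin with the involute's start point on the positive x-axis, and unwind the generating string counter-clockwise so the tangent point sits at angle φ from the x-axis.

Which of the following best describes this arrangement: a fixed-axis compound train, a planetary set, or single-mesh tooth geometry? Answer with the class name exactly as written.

single-mesh involute tooth geometry (78T wheel at module 3.794)
classification: single-mesh tooth geometry

single-mesh tooth geometry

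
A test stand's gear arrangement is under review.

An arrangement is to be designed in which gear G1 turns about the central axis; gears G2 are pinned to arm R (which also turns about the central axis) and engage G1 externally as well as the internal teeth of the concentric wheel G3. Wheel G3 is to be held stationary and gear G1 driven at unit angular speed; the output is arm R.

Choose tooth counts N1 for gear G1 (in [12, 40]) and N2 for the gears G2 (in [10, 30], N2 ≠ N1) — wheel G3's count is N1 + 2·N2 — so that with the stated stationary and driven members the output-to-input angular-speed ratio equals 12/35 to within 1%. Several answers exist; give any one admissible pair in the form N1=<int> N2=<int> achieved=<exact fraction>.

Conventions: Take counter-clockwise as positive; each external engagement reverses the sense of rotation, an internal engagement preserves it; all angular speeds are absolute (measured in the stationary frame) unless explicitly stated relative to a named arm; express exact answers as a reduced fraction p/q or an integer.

class = planetary set [ratio 12/35 wanted; Willis about the carrier]
Willis with ω_ring = 0: ω_arm/ω_sun = N1/(N1+N3); set equal to 12/35  ⇒  N3/N1 = 1/(12/35) − 1 = 23/12
N3 = N1 + 2·N2  ⇒  N2/N1 = (N3/N1 − 1)/2 = (23/12 − 1)/2 = 11/24
smallest multiple with N1 ≥ 12 and N2 ≥ 10: k = 1  ⇒  N1 = 1·24 = 24, N2 = 1·11 = 11 (N1 ≤ 40, N2 ≤ 30, N2 ≠ N1 ✓), N3 = 24 + 2·11 = 46
check: N1/(N1+N3) with N1 = 24, N3 = 46 gives 12/35; |achieved − target| = 0 ≤ 3/875 ✓

N1=24 N2=11 achieved=12/35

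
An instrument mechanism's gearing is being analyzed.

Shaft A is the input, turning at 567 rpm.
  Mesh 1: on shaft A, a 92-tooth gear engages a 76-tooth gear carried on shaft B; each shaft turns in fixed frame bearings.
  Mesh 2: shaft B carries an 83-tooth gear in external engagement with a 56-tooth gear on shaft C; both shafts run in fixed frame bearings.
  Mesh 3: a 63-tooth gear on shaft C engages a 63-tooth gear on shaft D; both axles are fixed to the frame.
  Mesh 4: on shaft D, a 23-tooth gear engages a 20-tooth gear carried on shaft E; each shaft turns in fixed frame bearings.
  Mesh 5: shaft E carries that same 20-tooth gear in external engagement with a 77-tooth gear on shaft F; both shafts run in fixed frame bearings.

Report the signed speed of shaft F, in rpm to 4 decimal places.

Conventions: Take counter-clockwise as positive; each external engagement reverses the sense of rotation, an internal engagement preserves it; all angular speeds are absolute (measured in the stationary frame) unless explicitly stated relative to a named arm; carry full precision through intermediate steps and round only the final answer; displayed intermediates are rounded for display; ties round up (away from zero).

recognized (6 fixed axles, 5 meshes): fixed-axis compound train
mesh 1 [92T→76T]: ω = 567.0000×92/76 = 686.3684 rpm, sense flips to −
mesh 2 [83T→56T]: ω = 686.3684×83/56 = 1017.2961 rpm, sense flips to +
mesh 3 [63T→63T]: ω = 1017.2961×63/63 = 1017.2961 rpm, sense flips to −
mesh 4 [23T→20T]: ω = 1017.2961×23/20 = 1169.8905 rpm, sense flips to +
mesh 5 [20T→77T]: ω = 1169.8905×20/77 = 303.8677 rpm, sense flips to −
signed output speed = -303.8677 rpm

-303.8677 rpm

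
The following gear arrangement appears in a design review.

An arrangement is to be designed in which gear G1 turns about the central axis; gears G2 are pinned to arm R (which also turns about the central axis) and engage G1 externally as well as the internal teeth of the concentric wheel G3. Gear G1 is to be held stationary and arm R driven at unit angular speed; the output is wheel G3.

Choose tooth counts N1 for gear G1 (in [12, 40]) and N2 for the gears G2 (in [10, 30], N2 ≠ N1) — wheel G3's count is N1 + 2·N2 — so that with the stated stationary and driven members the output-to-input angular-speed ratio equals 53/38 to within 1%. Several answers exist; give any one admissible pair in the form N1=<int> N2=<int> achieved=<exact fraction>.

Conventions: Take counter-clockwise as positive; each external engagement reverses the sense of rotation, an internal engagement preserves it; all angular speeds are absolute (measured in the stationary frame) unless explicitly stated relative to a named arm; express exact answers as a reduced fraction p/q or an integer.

design class (target 53/38): planetary set
Willis with ω_sun = 0: ω_ring/ω_arm = (N1+N3)/N3; set equal to 53/38  ⇒  N3/N1 = 1/(53/38 − 1) = 38/15
N3 = N1 + 2·N2  ⇒  N2/N1 = (N3/N1 − 1)/2 = (38/15 − 1)/2 = 23/30
smallest multiple with N1 ≥ 12 and N2 ≥ 10: k = 1  ⇒  N1 = 1·30 = 30, N2 = 1·23 = 23 (N1 ≤ 40, N2 ≤ 30, N2 ≠ N1 ✓), N3 = 30 + 2·23 = 76
check: (N1+N3)/N3 with N1 = 30, N3 = 76 gives 53/38; |achieved − target| = 0 ≤ 53/3800 ✓

N1=30 N2=23 achieved=53/38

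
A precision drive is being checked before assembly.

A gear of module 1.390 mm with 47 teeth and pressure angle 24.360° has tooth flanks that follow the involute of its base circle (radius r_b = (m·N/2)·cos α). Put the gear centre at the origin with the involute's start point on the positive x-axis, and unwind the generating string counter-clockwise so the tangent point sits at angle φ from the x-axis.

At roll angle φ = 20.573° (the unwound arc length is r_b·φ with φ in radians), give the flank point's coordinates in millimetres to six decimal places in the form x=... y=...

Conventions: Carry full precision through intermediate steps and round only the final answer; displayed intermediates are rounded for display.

x=31.613767 y=0.453296

recognized (one wheel, involute flank): single-mesh tooth geometry, m = 1.390, N = 47
pitch radius r_p = m·N/2 = 1.390·47/2 = 32.665000
base radius r_b = r_p·cos α = 32.665000·cos 24.360° = 29.756895
roll angle φ = 20.573° = 0.35906659 rad
x = r_b·(cos φ + φ·sin φ) = 31.613767
y = r_b·(sin φ − φ·cos φ) = 0.453296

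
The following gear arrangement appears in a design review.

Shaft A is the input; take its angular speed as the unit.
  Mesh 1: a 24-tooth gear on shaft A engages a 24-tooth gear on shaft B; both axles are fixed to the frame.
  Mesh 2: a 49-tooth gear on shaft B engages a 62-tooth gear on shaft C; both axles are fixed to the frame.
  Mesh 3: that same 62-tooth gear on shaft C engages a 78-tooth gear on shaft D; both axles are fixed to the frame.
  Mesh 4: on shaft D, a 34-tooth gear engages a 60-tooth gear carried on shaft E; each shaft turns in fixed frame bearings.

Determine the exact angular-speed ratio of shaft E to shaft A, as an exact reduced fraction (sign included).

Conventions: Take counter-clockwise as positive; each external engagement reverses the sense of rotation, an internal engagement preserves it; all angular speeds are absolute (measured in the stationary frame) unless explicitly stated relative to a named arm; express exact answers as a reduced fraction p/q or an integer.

class = fixed-axis compound train [4 meshes; 4 ratios multiply, 4 sense flips]
mesh 1 [24T→24T]: running ratio 1, sense −
mesh 2 [49T→62T]: running ratio 49/62, sense +
mesh 3 [62T→78T]: running ratio 49/78, sense −
mesh 4 [34T→60T]: running ratio 833/2340, sense +
ω_out/ω_in = 833/2340

833/2340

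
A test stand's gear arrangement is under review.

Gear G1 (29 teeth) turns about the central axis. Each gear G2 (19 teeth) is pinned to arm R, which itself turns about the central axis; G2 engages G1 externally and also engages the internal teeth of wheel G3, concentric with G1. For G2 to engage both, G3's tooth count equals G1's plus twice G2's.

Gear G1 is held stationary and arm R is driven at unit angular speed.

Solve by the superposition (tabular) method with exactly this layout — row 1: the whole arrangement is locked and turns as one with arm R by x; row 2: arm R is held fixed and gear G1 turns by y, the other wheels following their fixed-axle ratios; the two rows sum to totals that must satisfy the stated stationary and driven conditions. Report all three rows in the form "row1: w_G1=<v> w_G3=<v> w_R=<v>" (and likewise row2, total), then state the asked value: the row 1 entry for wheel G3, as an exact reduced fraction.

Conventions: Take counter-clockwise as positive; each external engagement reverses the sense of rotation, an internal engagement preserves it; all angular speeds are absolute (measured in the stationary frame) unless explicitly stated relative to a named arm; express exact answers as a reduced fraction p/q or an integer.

row1: w_G1=1 w_G3=1 w_R=1
row2: w_G1=-1 w_G3=29/67 w_R=0
total: w_G1=0 w_G3=96/67 w_R=1
asked value: 1

planetary set (29T centre, 19T on arm, 67T internal) — Willis relation
row 1: whole set turns with the arm by x
superposition row 2 [arm held]: sun y, ring −(29/67)·y, arm 0
boundary: total ω_sun = x + y = 0 and total ω_arm = x = 1  ⇒  y = -1, x = 1
row 2 ring = −(29/67)·(-1) = 29/67
totals (row 1 + row 2): sun 1 + (-1) = 0, ring 1 + 29/67 = 96/67, arm 1 + 0 = 1
asked cell (row1, ring) = 1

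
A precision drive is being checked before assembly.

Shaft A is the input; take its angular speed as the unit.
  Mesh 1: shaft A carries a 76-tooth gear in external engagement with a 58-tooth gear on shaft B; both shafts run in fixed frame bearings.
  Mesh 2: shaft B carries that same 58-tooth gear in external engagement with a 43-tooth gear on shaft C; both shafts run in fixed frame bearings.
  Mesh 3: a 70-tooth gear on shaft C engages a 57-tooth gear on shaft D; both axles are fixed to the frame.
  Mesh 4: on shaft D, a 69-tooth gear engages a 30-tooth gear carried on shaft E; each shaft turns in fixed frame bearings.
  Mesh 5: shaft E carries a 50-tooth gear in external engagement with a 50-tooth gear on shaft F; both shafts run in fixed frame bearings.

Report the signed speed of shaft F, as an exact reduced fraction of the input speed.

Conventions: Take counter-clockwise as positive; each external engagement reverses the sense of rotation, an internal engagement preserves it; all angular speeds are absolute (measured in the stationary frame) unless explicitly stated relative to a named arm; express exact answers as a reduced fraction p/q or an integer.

-644/129

5-mesh fixed-axis compound train (all bearings frame-fixed)
mesh 1 [76T→58T]: |ω|/ω_in = 1×76/58 = 38/29, sense flips to −
mesh 2 [58T→43T]: |ω|/ω_in = (38/29)×58/43 = 76/43, sense flips to +
mesh 3 [70T→57T]: |ω|/ω_in = (76/43)×70/57 = 280/129, sense flips to −
mesh 4 [69T→30T]: |ω|/ω_in = (280/129)×69/30 = 644/129, sense flips to +
mesh 5 [50T→50T]: |ω|/ω_in = (644/129)×50/50 = 644/129, sense flips to −
signed output speed (× input speed) = -644/129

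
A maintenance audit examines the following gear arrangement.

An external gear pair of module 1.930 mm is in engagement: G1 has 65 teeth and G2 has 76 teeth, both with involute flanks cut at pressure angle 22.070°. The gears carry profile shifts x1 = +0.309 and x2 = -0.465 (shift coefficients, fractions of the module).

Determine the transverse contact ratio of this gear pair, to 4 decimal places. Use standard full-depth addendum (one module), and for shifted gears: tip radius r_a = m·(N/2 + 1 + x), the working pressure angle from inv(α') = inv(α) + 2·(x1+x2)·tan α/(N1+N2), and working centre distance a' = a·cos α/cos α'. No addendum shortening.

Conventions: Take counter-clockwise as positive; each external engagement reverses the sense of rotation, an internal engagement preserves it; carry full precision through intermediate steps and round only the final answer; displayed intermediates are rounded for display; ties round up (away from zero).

1.6959

single-mesh involute tooth geometry (65T engaging 76T at module 1.930)
base radii: r_b1 = 58.128857, r_b2 = 67.966048
tip radii: r_a1 = 65.251370, r_a2 = 74.372550
inv(α') = inv(22.070°) + 2·(+0.309-0.465)·tan α/(65+76) = 0.01935676  ⇒  α' = 21.75228°
a' = a·cos α / cos α' = 136.0650·cos 22.070°/cos 21.75228° = 135.761852
action lengths: √(r_a1²−r_b1²) = 29.644178, √(r_a2²−r_b2²) = 30.197559
base pitch p_b = π·m·cos α = 5.618990
CR = (29.644178 + 30.197559 − 135.761852·sin 21.75228°)/5.618990 = 1.695885
contact ratio ≈ 1.6959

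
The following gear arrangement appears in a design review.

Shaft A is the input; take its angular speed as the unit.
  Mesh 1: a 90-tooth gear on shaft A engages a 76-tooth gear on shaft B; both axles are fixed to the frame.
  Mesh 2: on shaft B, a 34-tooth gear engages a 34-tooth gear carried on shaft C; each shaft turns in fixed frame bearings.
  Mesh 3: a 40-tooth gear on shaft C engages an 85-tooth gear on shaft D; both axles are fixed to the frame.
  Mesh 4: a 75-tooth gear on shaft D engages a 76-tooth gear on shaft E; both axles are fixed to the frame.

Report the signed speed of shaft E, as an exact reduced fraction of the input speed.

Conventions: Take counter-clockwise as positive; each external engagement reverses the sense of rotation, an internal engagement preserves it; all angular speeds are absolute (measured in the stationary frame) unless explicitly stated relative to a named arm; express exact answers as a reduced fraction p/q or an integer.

3375/6137

4-mesh fixed-axis compound train (all bearings frame-fixed)
mesh 1 [90T→76T]: |ω|/ω_in = 1×90/76 = 45/38, sense flips to −
mesh 2 [34T→34T]: |ω|/ω_in = (45/38)×34/34 = 45/38, sense flips to +
mesh 3 [40T→85T]: |ω|/ω_in = (45/38)×40/85 = 180/323, sense flips to −
mesh 4 [75T→76T]: |ω|/ω_in = (180/323)×75/76 = 3375/6137, sense flips to +
signed output speed (× input speed) = 3375/6137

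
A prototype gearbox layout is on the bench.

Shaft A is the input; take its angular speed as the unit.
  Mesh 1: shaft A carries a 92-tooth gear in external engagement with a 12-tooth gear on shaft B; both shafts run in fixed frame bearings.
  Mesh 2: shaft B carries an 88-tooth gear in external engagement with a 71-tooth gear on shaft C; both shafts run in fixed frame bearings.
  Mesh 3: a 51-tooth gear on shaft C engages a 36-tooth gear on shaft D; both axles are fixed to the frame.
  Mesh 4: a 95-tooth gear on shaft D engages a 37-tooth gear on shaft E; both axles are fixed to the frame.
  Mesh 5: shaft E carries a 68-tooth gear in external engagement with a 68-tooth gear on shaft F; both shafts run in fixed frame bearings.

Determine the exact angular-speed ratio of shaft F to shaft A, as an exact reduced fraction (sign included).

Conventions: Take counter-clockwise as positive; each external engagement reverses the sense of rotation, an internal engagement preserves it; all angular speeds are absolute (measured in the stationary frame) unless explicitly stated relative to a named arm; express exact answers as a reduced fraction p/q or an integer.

-817190/23643

class = fixed-axis compound train [5 meshes; 5 ratios multiply, 5 sense flips]
mesh 1 [92T→12T]: running ratio 23/3, sense −
mesh 2 [88T→71T]: running ratio 2024/213, sense +
mesh 3 [51T→36T]: running ratio 8602/639, sense −
mesh 4 [95T→37T]: running ratio 817190/23643, sense +
mesh 5 [68T→68T]: running ratio 817190/23643, sense −
ω_out/ω_in = -817190/23643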